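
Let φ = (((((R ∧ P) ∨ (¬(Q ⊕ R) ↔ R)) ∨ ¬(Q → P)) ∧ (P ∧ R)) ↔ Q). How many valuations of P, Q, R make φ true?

4

P | Q | R || (R ∧ P) | (Q ⊕ R) | ¬(Q ⊕ R) | (¬(Q ⊕ R) ↔ R) | ((R ∧ P) ∨ (¬(Q ⊕ R) ↔ R)) | (Q → P) | ¬(Q → P) | (P ∧ R) | φ
T | T | T ||    T    |    F    |    T     |       T        |             T              |    T    |    F     |    T    | T
T | T | F ||    F    |    T    |    F     |       T        |             T              |    T    |    F     |    F    | F
T | F | T ||    T    |    T    |    F     |       F        |             T              |    T    |    F     |    T    | F
T | F | F ||    F    |    F    |    T     |       F        |             F              |    T    |    F     |    F    | T
F | T | T ||    F    |    F    |    T     |       T        |             T              |    F    |    T     |    F    | F
F | T | F ||    F    |    T    |    F     |       T        |             T              |    F    |    T     |    F    | F
F | F | T ||    F    |    T    |    F     |       F        |             F              |    T    |    F     |    F    | T
F | F | F ||    F    |    F    |    T     |       F        |             F              |    T    |    F     |    F    | T
The formula is true on 4 of the 8 rows.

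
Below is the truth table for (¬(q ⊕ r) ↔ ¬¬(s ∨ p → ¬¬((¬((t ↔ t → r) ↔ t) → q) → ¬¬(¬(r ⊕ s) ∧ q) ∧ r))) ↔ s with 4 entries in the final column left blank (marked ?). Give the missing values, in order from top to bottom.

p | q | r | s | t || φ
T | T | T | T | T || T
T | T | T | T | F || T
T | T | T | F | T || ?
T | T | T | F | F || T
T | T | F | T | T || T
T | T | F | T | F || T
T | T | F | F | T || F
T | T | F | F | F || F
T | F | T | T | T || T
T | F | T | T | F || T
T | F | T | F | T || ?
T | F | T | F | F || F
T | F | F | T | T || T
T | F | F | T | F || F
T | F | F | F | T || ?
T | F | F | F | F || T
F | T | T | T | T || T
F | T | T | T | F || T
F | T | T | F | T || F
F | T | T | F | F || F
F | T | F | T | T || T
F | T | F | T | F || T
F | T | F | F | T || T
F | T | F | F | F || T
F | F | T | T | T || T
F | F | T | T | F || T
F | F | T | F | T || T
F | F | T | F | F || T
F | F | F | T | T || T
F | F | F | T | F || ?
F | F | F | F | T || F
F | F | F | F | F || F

Row p=T, q=T, r=T, s=F, t=T: (¬(q ⊕ r) ↔ ¬¬(s ∨ p → ¬¬((¬((t ↔ t → r) ↔ t) → q) → ¬¬(¬(r ⊕ s) ∧ q) ∧ r))) = F, so the formula = T.
Row p=T, q=F, r=T, s=F, t=T: (¬(q ⊕ r) ↔ ¬¬(s ∨ p → ¬¬((¬((t ↔ t → r) ↔ t) → q) → ¬¬(¬(r ⊕ s) ∧ q) ∧ r))) = T, so the formula = F.
Row p=T, q=F, r=F, s=F, t=T: (¬(q ⊕ r) ↔ ¬¬(s ∨ p → ¬¬((¬((t ↔ t → r) ↔ t) → q) → ¬¬(¬(r ⊕ s) ∧ q) ∧ r))) = T, so the formula = F.
Row p=F, q=F, r=F, s=T, t=F: (¬(q ⊕ r) ↔ ¬¬(s ∨ p → ¬¬((¬((t ↔ t → r) ↔ t) → q) → ¬¬(¬(r ⊕ s) ∧ q) ∧ r))) = F, so the formula = F.

T, F, F, F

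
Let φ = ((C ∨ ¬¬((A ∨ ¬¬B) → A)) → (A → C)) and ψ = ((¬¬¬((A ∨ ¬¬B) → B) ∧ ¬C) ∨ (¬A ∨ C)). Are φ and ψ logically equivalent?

A  B  C  |  φ  ψ
F  F  F  |  T  T
F  F  T  |  T  T
F  T  F  |  T  T
F  T  T  |  T  T
T  F  F  |  F  T
T  F  T  |  T  T
T  T  F  |  F  F
T  T  T  |  T  T
The columns differ at A=T, B=F, C=F (φ=F, ψ=T), so they are not equivalent.

not equivalent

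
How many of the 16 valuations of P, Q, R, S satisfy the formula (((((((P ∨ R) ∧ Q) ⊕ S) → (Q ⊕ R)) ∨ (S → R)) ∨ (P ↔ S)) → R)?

9

P | Q | R | S || φ
T | T | T | T || T
T | T | T | F || T
T | T | F | T || F
T | T | F | F || F
T | F | T | T || T
T | F | T | F || T
T | F | F | T || F
T | F | F | F || F
F | T | T | T || T
F | T | T | F || T
F | T | F | T || F
F | T | F | F || F
F | F | T | T || T
F | F | T | F || T
F | F | F | T || T
F | F | F | F || F
The formula is true on 9 of the 16 rows.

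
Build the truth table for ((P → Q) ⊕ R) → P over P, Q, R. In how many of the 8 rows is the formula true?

6

P  Q  R  |  (P → Q)  ((P → Q) ⊕ R)  (((P → Q) ⊕ R) → P)
F  F  F  |     T           T                 F         
F  F  T  |     T           F                 T         
F  T  F  |     T           T                 F         
F  T  T  |     T           F                 T         
T  F  F  |     F           F                 T         
T  F  T  |     F           T                 T         
T  T  F  |     T           T                 T         
T  T  T  |     T           F                 T         
The formula is true on 6 of the 8 rows.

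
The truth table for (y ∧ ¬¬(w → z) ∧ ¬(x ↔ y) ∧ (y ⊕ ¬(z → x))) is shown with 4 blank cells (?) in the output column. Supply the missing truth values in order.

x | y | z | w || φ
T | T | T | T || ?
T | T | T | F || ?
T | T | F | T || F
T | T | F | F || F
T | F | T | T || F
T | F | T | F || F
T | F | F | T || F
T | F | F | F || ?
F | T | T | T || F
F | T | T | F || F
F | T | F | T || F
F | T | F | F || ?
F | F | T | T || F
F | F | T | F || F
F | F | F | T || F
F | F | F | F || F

F, F, F, T

Row x=T, y=T, z=T, w=T: ¬¬(w → z) = T, ¬(x ↔ y) = F, (y ⊕ ¬(z → x)) = T, so the formula = F.
Row x=T, y=T, z=T, w=F: ¬¬(w → z) = T, ¬(x ↔ y) = F, (y ⊕ ¬(z → x)) = T, so the formula = F.
Row x=T, y=F, z=F, w=F: ¬¬(w → z) = T, ¬(x ↔ y) = T, (y ⊕ ¬(z → x)) = F, so the formula = F.
Row x=F, y=T, z=F, w=F: ¬¬(w → z) = T, ¬(x ↔ y) = T, (y ⊕ ¬(z → x)) = T, so the formula = T.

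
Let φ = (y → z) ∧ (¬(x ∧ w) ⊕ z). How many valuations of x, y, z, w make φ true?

x  y  z  w  |  ((y → z) ∧ (¬(x ∧ w) ⊕ z))
F  F  F  F  |              T             
F  F  F  T  |              T             
F  F  T  F  |              F             
F  F  T  T  |              F             
F  T  F  F  |              F             
F  T  F  T  |              F             
F  T  T  F  |              F             
F  T  T  T  |              F             
T  F  F  F  |              T             
T  F  F  T  |              F             
T  F  T  F  |              F             
T  F  T  T  |              T             
T  T  F  F  |              F             
T  T  F  T  |              F             
T  T  T  F  |              F             
T  T  T  T  |              T             
The formula is true on 5 of the 16 rows.

5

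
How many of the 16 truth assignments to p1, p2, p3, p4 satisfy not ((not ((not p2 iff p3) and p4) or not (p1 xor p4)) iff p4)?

p1  p2  p3  p4  |  not p2  (not p2 iff p3)  ((not p2 iff p3) and p4)  not ((not p2 iff p3) and p4)  (p1 xor p4)  not (p1 xor p4)  φ
T   T   T   T   |    F            F                    F                           T                     F              T         F
T   T   T   F   |    F            F                    F                           T                     T              F         T
T   T   F   T   |    F            T                    T                           F                     F              T         F
T   T   F   F   |    F            T                    F                           T                     T              F         T
T   F   T   T   |    T            T                    T                           F                     F              T         F
T   F   T   F   |    T            T                    F                           T                     T              F         T
T   F   F   T   |    T            F                    F                           T                     F              T         F
T   F   F   F   |    T            F                    F                           T                     T              F         T
F   T   T   T   |    F            F                    F                           T                     T              F         F
F   T   T   F   |    F            F                    F                           T                     F              T         T
F   T   F   T   |    F            T                    T                           F                     T              F         T
F   T   F   F   |    F            T                    F                           T                     F              T         T
F   F   T   T   |    T            T                    T                           F                     T              F         T
F   F   T   F   |    T            T                    F                           T                     F              T         T
F   F   F   T   |    T            F                    F                           T                     T              F         F
F   F   F   F   |    T            F                    F                           T                     F              T         T
The formula is true on 10 of the 16 rows.

10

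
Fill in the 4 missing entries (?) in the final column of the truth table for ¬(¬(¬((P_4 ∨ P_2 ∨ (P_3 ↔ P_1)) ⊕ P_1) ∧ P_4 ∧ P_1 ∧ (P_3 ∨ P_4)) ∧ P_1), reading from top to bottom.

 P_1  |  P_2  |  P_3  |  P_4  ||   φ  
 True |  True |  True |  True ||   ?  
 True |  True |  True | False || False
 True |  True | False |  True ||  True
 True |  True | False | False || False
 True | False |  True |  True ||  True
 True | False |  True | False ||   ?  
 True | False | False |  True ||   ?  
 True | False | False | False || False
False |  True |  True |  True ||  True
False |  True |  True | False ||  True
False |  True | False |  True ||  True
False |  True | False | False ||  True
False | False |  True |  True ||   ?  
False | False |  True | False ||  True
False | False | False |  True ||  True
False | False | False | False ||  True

Row P_1=True, P_2=True, P_3=True, P_4=True: ¬(¬((P_4 ∨ P_2 ∨ (P_3 ↔ P_1)) ⊕ P_1) ∧ P_4 ∧ P_1 ∧ (P_3 ∨ P_4)) = False, (¬(¬((P_4 ∨ P_2 ∨ (P_3 ↔ P_1)) ⊕ P_1) ∧ P_4 ∧ P_1 ∧ (P_3 ∨ P_4)) ∧ P_1) = False, so the formula = True.
Row P_1=True, P_2=False, P_3=True, P_4=False: ¬(¬((P_4 ∨ P_2 ∨ (P_3 ↔ P_1)) ⊕ P_1) ∧ P_4 ∧ P_1 ∧ (P_3 ∨ P_4)) = True, (¬(¬((P_4 ∨ P_2 ∨ (P_3 ↔ P_1)) ⊕ P_1) ∧ P_4 ∧ P_1 ∧ (P_3 ∨ P_4)) ∧ P_1) = True, so the formula = False.
Row P_1=True, P_2=False, P_3=False, P_4=True: ¬(¬((P_4 ∨ P_2 ∨ (P_3 ↔ P_1)) ⊕ P_1) ∧ P_4 ∧ P_1 ∧ (P_3 ∨ P_4)) = False, (¬(¬((P_4 ∨ P_2 ∨ (P_3 ↔ P_1)) ⊕ P_1) ∧ P_4 ∧ P_1 ∧ (P_3 ∨ P_4)) ∧ P_1) = False, so the formula = True.
Row P_1=False, P_2=False, P_3=True, P_4=True: ¬(¬((P_4 ∨ P_2 ∨ (P_3 ↔ P_1)) ⊕ P_1) ∧ P_4 ∧ P_1 ∧ (P_3 ∨ P_4)) = True, (¬(¬((P_4 ∨ P_2 ∨ (P_3 ↔ P_1)) ⊕ P_1) ∧ P_4 ∧ P_1 ∧ (P_3 ∨ P_4)) ∧ P_1) = False, so the formula = True.

True, False, True, True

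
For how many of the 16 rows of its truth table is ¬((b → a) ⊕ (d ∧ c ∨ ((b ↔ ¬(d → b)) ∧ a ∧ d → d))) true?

12

a | b | c | d | φ
- | - | - | - | -
F | F | F | F | T
F | F | F | T | T
F | F | T | F | T
F | F | T | T | T
F | T | F | F | F
F | T | F | T | F
F | T | T | F | F
F | T | T | T | F
T | F | F | F | T
T | F | F | T | T
T | F | T | F | T
T | F | T | T | T
T | T | F | F | T
T | T | F | T | T
T | T | T | F | T
T | T | T | T | T
The formula is true on 12 of the 16 rows.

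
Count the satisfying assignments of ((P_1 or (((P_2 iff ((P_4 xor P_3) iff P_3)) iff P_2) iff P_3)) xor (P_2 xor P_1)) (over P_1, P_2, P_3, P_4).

8

P_1 | P_2 | P_3 | P_4 | (P_4 xor P_3) | ((P_4 xor P_3) iff P_3) | (P_2 xor P_1) | φ
--- | --- | --- | --- | ------------- | ----------------------- | ------------- | -
 F  |  F  |  F  |  F  |       F       |            T            |       F       | F
 F  |  F  |  F  |  T  |       T       |            F            |       F       | T
 F  |  F  |  T  |  F  |       T       |            T            |       F       | T
 F  |  F  |  T  |  T  |       F       |            F            |       F       | F
 F  |  T  |  F  |  F  |       F       |            T            |       T       | T
 F  |  T  |  F  |  T  |       T       |            F            |       T       | F
 F  |  T  |  T  |  F  |       T       |            T            |       T       | F
 F  |  T  |  T  |  T  |       F       |            F            |       T       | T
 T  |  F  |  F  |  F  |       F       |            T            |       T       | F
 T  |  F  |  F  |  T  |       T       |            F            |       T       | F
 T  |  F  |  T  |  F  |       T       |            T            |       T       | F
 T  |  F  |  T  |  T  |       F       |            F            |       T       | F
 T  |  T  |  F  |  F  |       F       |            T            |       F       | T
 T  |  T  |  F  |  T  |       T       |            F            |       F       | T
 T  |  T  |  T  |  F  |       T       |            T            |       F       | T
 T  |  T  |  T  |  T  |       F       |            F            |       F       | T
The formula is true on 8 of the 16 rows.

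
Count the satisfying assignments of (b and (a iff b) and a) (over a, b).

a | b | (a iff b) | (b and (a iff b) and a)
- | - | --------- | -----------------------
F | F |     T     |            F           
F | T |     F     |            F           
T | F |     F     |            F           
T | T |     T     |            T           
The formula is true on 1 of the 4 rows.

1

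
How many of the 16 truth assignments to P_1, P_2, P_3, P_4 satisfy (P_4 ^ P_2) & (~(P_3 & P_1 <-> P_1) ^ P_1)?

 P_1    P_2    P_3    P_4   |    φ  
False  False  False  False  |  False
False  False  False   True  |  False
False  False   True  False  |  False
False  False   True   True  |  False
False   True  False  False  |  False
False   True  False   True  |  False
False   True   True  False  |  False
False   True   True   True  |  False
 True  False  False  False  |  False
 True  False  False   True  |  False
 True  False   True  False  |  False
 True  False   True   True  |   True
 True   True  False  False  |  False
 True   True  False   True  |  False
 True   True   True  False  |   True
 True   True   True   True  |  False
The formula is true on 2 of the 16 rows.

2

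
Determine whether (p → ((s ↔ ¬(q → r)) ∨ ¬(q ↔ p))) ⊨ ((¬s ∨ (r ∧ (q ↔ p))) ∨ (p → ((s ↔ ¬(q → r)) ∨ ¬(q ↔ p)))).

p  q  r  s  |  φ  ψ
T  T  T  T  |  F  T
T  T  T  F  |  T  T
T  T  F  T  |  T  T
T  T  F  F  |  F  T
T  F  T  T  |  T  T
T  F  T  F  |  T  T
T  F  F  T  |  T  T
T  F  F  F  |  T  T
F  T  T  T  |  T  T
F  T  T  F  |  T  T
F  T  F  T  |  T  T
F  T  F  F  |  T  T
F  F  T  T  |  T  T
F  F  T  F  |  T  T
F  F  F  T  |  T  T
F  F  F  F  |  T  T
In every row where φ is true, ψ is also true, so φ ⊨ ψ.

yes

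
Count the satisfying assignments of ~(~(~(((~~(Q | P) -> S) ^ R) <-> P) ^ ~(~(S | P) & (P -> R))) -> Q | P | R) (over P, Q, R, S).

P  Q  R  S     (Q | P)  ~(Q | P)  ~~(Q | P)  (~~(Q | P) -> S)  ((~~(Q | P) -> S) ^ R)  (S | P)  ~(S | P)  (P -> R)  (~(S | P) & (P -> R))  ~(~(S | P) & (P -> R))  (Q | P | R)  φ
0  0  0  0        0        1          0             1                    1                0        1         1                1                      0                  0       0
0  0  0  1        0        1          0             1                    1                1        0         1                0                      1                  0       1
0  0  1  0        0        1          0             1                    0                0        1         1                1                      0                  1       0
0  0  1  1        0        1          0             1                    0                1        0         1                0                      1                  1       0
0  1  0  0        1        0          1             0                    0                0        1         1                1                      0                  1       0
0  1  0  1        1        0          1             1                    1                1        0         1                0                      1                  1       0
0  1  1  0        1        0          1             0                    1                0        1         1                1                      0                  1       0
0  1  1  1        1        0          1             1                    0                1        0         1                0                      1                  1       0
1  0  0  0        1        0          1             0                    0                1        0         0                0                      1                  1       0
1  0  0  1        1        0          1             1                    1                1        0         0                0                      1                  1       0
1  0  1  0        1        0          1             0                    1                1        0         1                0                      1                  1       0
1  0  1  1        1        0          1             1                    0                1        0         1                0                      1                  1       0
1  1  0  0        1        0          1             0                    0                1        0         0                0                      1                  1       0
1  1  0  1        1        0          1             1                    1                1        0         0                0                      1                  1       0
1  1  1  0        1        0          1             0                    1                1        0         1                0                      1                  1       0
1  1  1  1        1        0          1             1                    0                1        0         1                0                      1                  1       0
The formula is true on 1 of the 16 rows.

1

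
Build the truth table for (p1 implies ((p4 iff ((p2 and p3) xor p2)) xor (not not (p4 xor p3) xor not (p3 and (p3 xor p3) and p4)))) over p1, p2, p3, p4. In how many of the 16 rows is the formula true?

  p1  |   p2  |   p3  |   p4  || (p2 and p3) | ((p2 and p3) xor p2) | (p4 xor p3) | not (p4 xor p3) | not not (p4 xor p3) | (p3 xor p3) | (p3 and (p3 xor p3) and p4) |   φ  
 True |  True |  True |  True ||     True    |        False         |    False    |       True      |        False        |    False    |            False            |  True
 True |  True |  True | False ||     True    |        False         |     True    |      False      |         True        |    False    |            False            |  True
 True |  True | False |  True ||    False    |         True         |     True    |      False      |         True        |    False    |            False            |  True
 True |  True | False | False ||    False    |         True         |    False    |       True      |        False        |    False    |            False            |  True
 True | False |  True |  True ||    False    |        False         |    False    |       True      |        False        |    False    |            False            |  True
 True | False |  True | False ||    False    |        False         |     True    |      False      |         True        |    False    |            False            |  True
 True | False | False |  True ||    False    |        False         |     True    |      False      |         True        |    False    |            False            | False
 True | False | False | False ||    False    |        False         |    False    |       True      |        False        |    False    |            False            | False
False |  True |  True |  True ||     True    |        False         |    False    |       True      |        False        |    False    |            False            |  True
False |  True |  True | False ||     True    |        False         |     True    |      False      |         True        |    False    |            False            |  True
False |  True | False |  True ||    False    |         True         |     True    |      False      |         True        |    False    |            False            |  True
False |  True | False | False ||    False    |         True         |    False    |       True      |        False        |    False    |            False            |  True
False | False |  True |  True ||    False    |        False         |    False    |       True      |        False        |    False    |            False            |  True
False | False |  True | False ||    False    |        False         |     True    |      False      |         True        |    False    |            False            |  True
False | False | False |  True ||    False    |        False         |     True    |      False      |         True        |    False    |            False            |  True
False | False | False | False ||    False    |        False         |    False    |       True      |        False        |    False    |            False            |  True
The formula is true on 14 of the 16 rows.

14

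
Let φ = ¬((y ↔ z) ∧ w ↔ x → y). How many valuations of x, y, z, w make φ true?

x  y  z  w  |  (y ↔ z)  ((y ↔ z) ∧ w)  (x → y)  (((y ↔ z) ∧ w) ↔ (x → y))  ¬(((y ↔ z) ∧ w) ↔ (x → y))
T  T  T  T  |     T           T           T                 T                          F             
T  T  T  F  |     T           F           T                 F                          T             
T  T  F  T  |     F           F           T                 F                          T             
T  T  F  F  |     F           F           T                 F                          T             
T  F  T  T  |     F           F           F                 T                          F             
T  F  T  F  |     F           F           F                 T                          F             
T  F  F  T  |     T           T           F                 F                          T             
T  F  F  F  |     T           F           F                 T                          F             
F  T  T  T  |     T           T           T                 T                          F             
F  T  T  F  |     T           F           T                 F                          T             
F  T  F  T  |     F           F           T                 F                          T             
F  T  F  F  |     F           F           T                 F                          T             
F  F  T  T  |     F           F           T                 F                          T             
F  F  T  F  |     F           F           T                 F                          T             
F  F  F  T  |     T           T           T                 T                          F             
F  F  F  F  |     T           F           T                 F                          T             
The formula is true on 10 of the 16 rows.

10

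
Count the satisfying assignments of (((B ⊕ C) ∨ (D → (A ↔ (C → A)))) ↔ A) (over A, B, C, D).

A  B  C  D  |  (B ⊕ C)  (C → A)  (A ↔ (C → A))  (D → (A ↔ (C → A)))  φ
T  T  T  T  |     F        T           T                 T           T
T  T  T  F  |     F        T           T                 T           T
T  T  F  T  |     T        T           T                 T           T
T  T  F  F  |     T        T           T                 T           T
T  F  T  T  |     T        T           T                 T           T
T  F  T  F  |     T        T           T                 T           T
T  F  F  T  |     F        T           T                 T           T
T  F  F  F  |     F        T           T                 T           T
F  T  T  T  |     F        F           T                 T           F
F  T  T  F  |     F        F           T                 T           F
F  T  F  T  |     T        T           F                 F           F
F  T  F  F  |     T        T           F                 T           F
F  F  T  T  |     T        F           T                 T           F
F  F  T  F  |     T        F           T                 T           F
F  F  F  T  |     F        T           F                 F           T
F  F  F  F  |     F        T           F                 T           F
The formula is true on 9 of the 16 rows.

9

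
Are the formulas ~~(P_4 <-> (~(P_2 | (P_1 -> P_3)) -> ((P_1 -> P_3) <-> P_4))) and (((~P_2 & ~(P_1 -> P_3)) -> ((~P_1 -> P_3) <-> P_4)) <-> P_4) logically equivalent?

P_1 | P_2 | P_3 | P_4 | φ | ψ
--- | --- | --- | --- | - | -
 T  |  T  |  T  |  T  | T | T
 T  |  T  |  T  |  F  | F | F
 T  |  T  |  F  |  T  | T | T
 T  |  T  |  F  |  F  | F | F
 T  |  F  |  T  |  T  | T | T
 T  |  F  |  T  |  F  | F | F
 T  |  F  |  F  |  T  | F | T
 T  |  F  |  F  |  F  | F | T
 F  |  T  |  T  |  T  | T | T
 F  |  T  |  T  |  F  | F | F
 F  |  T  |  F  |  T  | T | T
 F  |  T  |  F  |  F  | F | F
 F  |  F  |  T  |  T  | T | T
 F  |  F  |  T  |  F  | F | F
 F  |  F  |  F  |  T  | T | T
 F  |  F  |  F  |  F  | F | F
The columns differ at P_1=T, P_2=F, P_3=F, P_4=T (φ=F, ψ=T), so they are not equivalent.

not equivalent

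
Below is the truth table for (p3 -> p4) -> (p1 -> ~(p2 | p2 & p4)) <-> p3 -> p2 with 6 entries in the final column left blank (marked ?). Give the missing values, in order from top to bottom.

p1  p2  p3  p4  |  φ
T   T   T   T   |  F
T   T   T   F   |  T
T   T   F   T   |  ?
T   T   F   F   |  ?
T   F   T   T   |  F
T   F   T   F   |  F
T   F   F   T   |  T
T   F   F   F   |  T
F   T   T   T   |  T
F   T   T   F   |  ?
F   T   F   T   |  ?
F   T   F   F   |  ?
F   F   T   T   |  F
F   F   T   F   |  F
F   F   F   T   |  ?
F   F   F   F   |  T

F, F, T, T, T, T

Row p1=T, p2=T, p3=F, p4=T: ((p3 -> p4) -> (p1 -> ~(p2 | p2 & p4))) = F, (p3 -> p2) = T, so the formula = F.
Row p1=T, p2=T, p3=F, p4=F: ((p3 -> p4) -> (p1 -> ~(p2 | p2 & p4))) = F, (p3 -> p2) = T, so the formula = F.
Row p1=F, p2=T, p3=T, p4=F: ((p3 -> p4) -> (p1 -> ~(p2 | p2 & p4))) = T, (p3 -> p2) = T, so the formula = T.
Row p1=F, p2=T, p3=F, p4=T: ((p3 -> p4) -> (p1 -> ~(p2 | p2 & p4))) = T, (p3 -> p2) = T, so the formula = T.
Row p1=F, p2=T, p3=F, p4=F: ((p3 -> p4) -> (p1 -> ~(p2 | p2 & p4))) = T, (p3 -> p2) = T, so the formula = T.
Row p1=F, p2=F, p3=F, p4=T: ((p3 -> p4) -> (p1 -> ~(p2 | p2 & p4))) = T, (p3 -> p2) = T, so the formula = T.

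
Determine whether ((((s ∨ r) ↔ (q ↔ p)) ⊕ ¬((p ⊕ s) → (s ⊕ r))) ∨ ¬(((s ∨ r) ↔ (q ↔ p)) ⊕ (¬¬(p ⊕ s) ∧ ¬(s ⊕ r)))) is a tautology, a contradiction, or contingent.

p  q  r  s  |  (s ∨ r)  (q ↔ p)  ((s ∨ r) ↔ (q ↔ p))  (p ⊕ s)  (s ⊕ r)  ((p ⊕ s) → (s ⊕ r))  ¬((p ⊕ s) → (s ⊕ r))  ¬(p ⊕ s)  ¬¬(p ⊕ s)  ¬(s ⊕ r)  (¬¬(p ⊕ s) ∧ ¬(s ⊕ r))  φ
T  T  T  T  |     T        T              T              F        F              T                    F               T          F         T                F             T
T  T  T  F  |     T        T              T              T        T              T                    F               F          T         F                F             T
T  T  F  T  |     T        T              T              F        T              T                    F               T          F         F                F             T
T  T  F  F  |     F        T              F              T        F              F                    T               F          T         T                T             T
T  F  T  T  |     T        F              F              F        F              T                    F               T          F         T                F             T
T  F  T  F  |     T        F              F              T        T              T                    F               F          T         F                F             T
T  F  F  T  |     T        F              F              F        T              T                    F               T          F         F                F             T
T  F  F  F  |     F        F              T              T        F              F                    T               F          T         T                T             T
F  T  T  T  |     T        F              F              T        F              F                    T               F          T         T                T             T
F  T  T  F  |     T        F              F              F        T              T                    F               T          F         F                F             T
F  T  F  T  |     T        F              F              T        T              T                    F               F          T         F                F             T
F  T  F  F  |     F        F              T              F        F              T                    F               T          F         T                F             T
F  F  T  T  |     T        T              T              T        F              F                    T               F          T         T                T             T
F  F  T  F  |     T        T              T              F        T              T                    F               T          F         F                F             T
F  F  F  T  |     T        T              T              T        T              T                    F               F          T         F                F             T
F  F  F  F  |     F        T              F              F        F              T                    F               T          F         T                F             T
Every row is T, so the formula is a tautology.

tautology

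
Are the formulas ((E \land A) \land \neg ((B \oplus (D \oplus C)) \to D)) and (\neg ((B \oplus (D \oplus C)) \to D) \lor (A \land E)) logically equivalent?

not equivalent

A | B | C | D | E || φ | ψ
T | T | T | T | T || F | T
T | T | T | T | F || F | F
T | T | T | F | T || F | T
T | T | T | F | F || F | F
T | T | F | T | T || F | T
T | T | F | T | F || F | F
T | T | F | F | T || T | T
T | T | F | F | F || F | T
T | F | T | T | T || F | T
T | F | T | T | F || F | F
T | F | T | F | T || T | T
T | F | T | F | F || F | T
T | F | F | T | T || F | T
T | F | F | T | F || F | F
T | F | F | F | T || F | T
T | F | F | F | F || F | F
F | T | T | T | T || F | F
F | T | T | T | F || F | F
F | T | T | F | T || F | F
F | T | T | F | F || F | F
F | T | F | T | T || F | F
F | T | F | T | F || F | F
F | T | F | F | T || F | T
F | T | F | F | F || F | T
F | F | T | T | T || F | F
F | F | T | T | F || F | F
F | F | T | F | T || F | T
F | F | T | F | F || F | T
F | F | F | T | T || F | F
F | F | F | T | F || F | F
F | F | F | F | T || F | F
F | F | F | F | F || F | F
The columns differ at A=T, B=T, C=T, D=T, E=T (φ=F, ψ=T), so they are not equivalent.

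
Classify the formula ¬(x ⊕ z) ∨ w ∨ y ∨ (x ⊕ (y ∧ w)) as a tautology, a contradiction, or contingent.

x | y | z | w | (x ⊕ z) | ¬(x ⊕ z) | (y ∧ w) | (x ⊕ (y ∧ w)) | φ
- | - | - | - | ------- | -------- | ------- | ------------- | -
T | T | T | T |    F    |    T     |    T    |       F       | T
T | T | T | F |    F    |    T     |    F    |       T       | T
T | T | F | T |    T    |    F     |    T    |       F       | T
T | T | F | F |    T    |    F     |    F    |       T       | T
T | F | T | T |    F    |    T     |    F    |       T       | T
T | F | T | F |    F    |    T     |    F    |       T       | T
T | F | F | T |    T    |    F     |    F    |       T       | T
T | F | F | F |    T    |    F     |    F    |       T       | T
F | T | T | T |    T    |    F     |    T    |       T       | T
F | T | T | F |    T    |    F     |    F    |       F       | T
F | T | F | T |    F    |    T     |    T    |       T       | T
F | T | F | F |    F    |    T     |    F    |       F       | T
F | F | T | T |    T    |    F     |    F    |       F       | T
F | F | T | F |    T    |    F     |    F    |       F       | F
F | F | F | T |    F    |    T     |    F    |       F       | T
F | F | F | F |    F    |    T     |    F    |       F       | T
15 of 16 rows are T, so the formula is contingent.

contingent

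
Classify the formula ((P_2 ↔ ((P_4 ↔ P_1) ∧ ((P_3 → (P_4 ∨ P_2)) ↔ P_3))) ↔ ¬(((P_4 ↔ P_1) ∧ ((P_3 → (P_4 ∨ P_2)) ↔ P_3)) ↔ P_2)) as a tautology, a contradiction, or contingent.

P_1 | P_2 | P_3 | P_4 || (P_4 ↔ P_1) | (P_4 ∨ P_2) | (P_3 → (P_4 ∨ P_2)) | ((P_3 → (P_4 ∨ P_2)) ↔ P_3) | φ
 1  |  1  |  1  |  1  ||      1      |      1      |          1          |              1              | 0
 1  |  1  |  1  |  0  ||      0      |      1      |          1          |              1              | 0
 1  |  1  |  0  |  1  ||      1      |      1      |          1          |              0              | 0
 1  |  1  |  0  |  0  ||      0      |      1      |          1          |              0              | 0
 1  |  0  |  1  |  1  ||      1      |      1      |          1          |              1              | 0
 1  |  0  |  1  |  0  ||      0      |      0      |          0          |              0              | 0
 1  |  0  |  0  |  1  ||      1      |      1      |          1          |              0              | 0
 1  |  0  |  0  |  0  ||      0      |      0      |          1          |              0              | 0
 0  |  1  |  1  |  1  ||      0      |      1      |          1          |              1              | 0
 0  |  1  |  1  |  0  ||      1      |      1      |          1          |              1              | 0
 0  |  1  |  0  |  1  ||      0      |      1      |          1          |              0              | 0
 0  |  1  |  0  |  0  ||      1      |      1      |          1          |              0              | 0
 0  |  0  |  1  |  1  ||      0      |      1      |          1          |              1              | 0
 0  |  0  |  1  |  0  ||      1      |      0      |          0          |              0              | 0
 0  |  0  |  0  |  1  ||      0      |      1      |          1          |              0              | 0
 0  |  0  |  0  |  0  ||      1      |      0      |          1          |              0              | 0
Every row is 0, so the formula is a contradiction.

contradiction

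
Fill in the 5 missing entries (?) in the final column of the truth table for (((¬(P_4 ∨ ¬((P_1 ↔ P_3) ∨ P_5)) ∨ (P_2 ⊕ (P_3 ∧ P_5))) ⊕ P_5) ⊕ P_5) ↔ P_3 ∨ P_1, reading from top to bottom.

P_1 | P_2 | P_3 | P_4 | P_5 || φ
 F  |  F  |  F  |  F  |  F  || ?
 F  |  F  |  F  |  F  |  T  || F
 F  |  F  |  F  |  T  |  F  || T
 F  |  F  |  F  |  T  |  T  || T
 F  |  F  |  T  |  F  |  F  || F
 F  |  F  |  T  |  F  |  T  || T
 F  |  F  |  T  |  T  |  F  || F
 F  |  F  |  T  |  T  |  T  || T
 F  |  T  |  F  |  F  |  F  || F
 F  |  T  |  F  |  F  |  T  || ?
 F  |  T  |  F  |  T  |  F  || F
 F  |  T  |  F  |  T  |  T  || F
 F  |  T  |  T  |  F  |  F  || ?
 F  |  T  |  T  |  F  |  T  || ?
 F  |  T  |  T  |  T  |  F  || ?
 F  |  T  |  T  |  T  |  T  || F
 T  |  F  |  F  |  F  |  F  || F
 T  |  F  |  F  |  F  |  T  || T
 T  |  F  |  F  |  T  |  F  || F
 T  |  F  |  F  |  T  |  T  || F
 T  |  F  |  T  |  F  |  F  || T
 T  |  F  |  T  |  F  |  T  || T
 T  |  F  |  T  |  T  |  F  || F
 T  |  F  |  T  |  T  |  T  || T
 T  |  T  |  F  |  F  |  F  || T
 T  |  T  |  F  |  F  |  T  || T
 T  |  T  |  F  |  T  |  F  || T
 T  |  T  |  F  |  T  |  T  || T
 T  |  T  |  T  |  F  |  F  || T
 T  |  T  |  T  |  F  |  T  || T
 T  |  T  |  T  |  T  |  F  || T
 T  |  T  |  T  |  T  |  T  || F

Row P_1=F, P_2=F, P_3=F, P_4=F, P_5=F: (((¬(P_4 ∨ ¬((P_1 ↔ P_3) ∨ P_5)) ∨ (P_2 ⊕ (P_3 ∧ P_5))) ⊕ P_5) ⊕ P_5) = T, (P_3 ∨ P_1) = F, so the formula = F.
Row P_1=F, P_2=T, P_3=F, P_4=F, P_5=T: (((¬(P_4 ∨ ¬((P_1 ↔ P_3) ∨ P_5)) ∨ (P_2 ⊕ (P_3 ∧ P_5))) ⊕ P_5) ⊕ P_5) = T, (P_3 ∨ P_1) = F, so the formula = F.
Row P_1=F, P_2=T, P_3=T, P_4=F, P_5=F: (((¬(P_4 ∨ ¬((P_1 ↔ P_3) ∨ P_5)) ∨ (P_2 ⊕ (P_3 ∧ P_5))) ⊕ P_5) ⊕ P_5) = T, (P_3 ∨ P_1) = T, so the formula = T.
Row P_1=F, P_2=T, P_3=T, P_4=F, P_5=T: (((¬(P_4 ∨ ¬((P_1 ↔ P_3) ∨ P_5)) ∨ (P_2 ⊕ (P_3 ∧ P_5))) ⊕ P_5) ⊕ P_5) = T, (P_3 ∨ P_1) = T, so the formula = T.
Row P_1=F, P_2=T, P_3=T, P_4=T, P_5=F: (((¬(P_4 ∨ ¬((P_1 ↔ P_3) ∨ P_5)) ∨ (P_2 ⊕ (P_3 ∧ P_5))) ⊕ P_5) ⊕ P_5) = T, (P_3 ∨ P_1) = T, so the formula = T.

F, F, T, T, T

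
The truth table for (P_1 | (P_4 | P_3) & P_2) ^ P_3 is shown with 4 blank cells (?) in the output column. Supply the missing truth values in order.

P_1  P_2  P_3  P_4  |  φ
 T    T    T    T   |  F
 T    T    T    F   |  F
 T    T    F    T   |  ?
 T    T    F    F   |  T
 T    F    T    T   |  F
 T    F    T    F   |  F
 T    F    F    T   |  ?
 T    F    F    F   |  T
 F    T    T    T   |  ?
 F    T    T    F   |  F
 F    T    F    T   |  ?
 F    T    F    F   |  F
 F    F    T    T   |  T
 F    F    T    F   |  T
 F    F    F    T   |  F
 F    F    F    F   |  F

Row P_1=T, P_2=T, P_3=F, P_4=T: (P_1 | (P_4 | P_3) & P_2) = T, so the formula = T.
Row P_1=T, P_2=F, P_3=F, P_4=T: (P_1 | (P_4 | P_3) & P_2) = T, so the formula = T.
Row P_1=F, P_2=T, P_3=T, P_4=T: (P_1 | (P_4 | P_3) & P_2) = T, so the formula = F.
Row P_1=F, P_2=T, P_3=F, P_4=T: (P_1 | (P_4 | P_3) & P_2) = T, so the formula = T.

T, T, F, T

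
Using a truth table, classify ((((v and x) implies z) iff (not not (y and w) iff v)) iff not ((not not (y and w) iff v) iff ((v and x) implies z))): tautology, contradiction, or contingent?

contradiction

x  y  z  w  v  |  φ
F  F  F  F  F  |  F
F  F  F  F  T  |  F
F  F  F  T  F  |  F
F  F  F  T  T  |  F
F  F  T  F  F  |  F
F  F  T  F  T  |  F
F  F  T  T  F  |  F
F  F  T  T  T  |  F
F  T  F  F  F  |  F
F  T  F  F  T  |  F
F  T  F  T  F  |  F
F  T  F  T  T  |  F
F  T  T  F  F  |  F
F  T  T  F  T  |  F
F  T  T  T  F  |  F
F  T  T  T  T  |  F
T  F  F  F  F  |  F
T  F  F  F  T  |  F
T  F  F  T  F  |  F
T  F  F  T  T  |  F
T  F  T  F  F  |  F
T  F  T  F  T  |  F
T  F  T  T  F  |  F
T  F  T  T  T  |  F
T  T  F  F  F  |  F
T  T  F  F  T  |  F
T  T  F  T  F  |  F
T  T  F  T  T  |  F
T  T  T  F  F  |  F
T  T  T  F  T  |  F
T  T  T  T  F  |  F
T  T  T  T  T  |  F
Every row is F, so the formula is a contradiction.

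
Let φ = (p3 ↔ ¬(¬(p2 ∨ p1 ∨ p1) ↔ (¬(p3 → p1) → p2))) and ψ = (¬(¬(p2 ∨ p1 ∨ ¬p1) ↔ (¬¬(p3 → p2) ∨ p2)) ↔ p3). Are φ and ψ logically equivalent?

not equivalent

p1 | p2 | p3 | φ | ψ
-- | -- | -- | - | -
F  | F  | F  | T | F
F  | F  | T  | T | F
F  | T  | F  | F | F
F  | T  | T  | T | T
T  | F  | F  | F | F
T  | F  | T  | T | F
T  | T  | F  | F | F
T  | T  | T  | T | T
The columns differ at p1=F, p2=F, p3=F (φ=T, ψ=F), so they are not equivalent.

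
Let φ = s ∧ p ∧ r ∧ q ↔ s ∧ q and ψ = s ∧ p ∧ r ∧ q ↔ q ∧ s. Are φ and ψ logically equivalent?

equivalent

p | q | r | s || φ | ψ
F | F | F | F || T | T
F | F | F | T || T | T
F | F | T | F || T | T
F | F | T | T || T | T
F | T | F | F || T | T
F | T | F | T || F | F
F | T | T | F || T | T
F | T | T | T || F | F
T | F | F | F || T | T
T | F | F | T || T | T
T | F | T | F || T | T
T | F | T | T || T | T
T | T | F | F || T | T
T | T | F | T || F | F
T | T | T | F || T | T
T | T | T | T || T | T
The columns for φ and ψ agree on every row, so they are logically equivalent.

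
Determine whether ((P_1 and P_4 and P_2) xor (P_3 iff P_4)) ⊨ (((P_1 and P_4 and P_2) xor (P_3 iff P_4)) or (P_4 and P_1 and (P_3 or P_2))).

yes

P_1 | P_2 | P_3 | P_4 || φ | ψ
 1  |  1  |  1  |  1  || 0 | 1
 1  |  1  |  1  |  0  || 0 | 0
 1  |  1  |  0  |  1  || 1 | 1
 1  |  1  |  0  |  0  || 1 | 1
 1  |  0  |  1  |  1  || 1 | 1
 1  |  0  |  1  |  0  || 0 | 0
 1  |  0  |  0  |  1  || 0 | 0
 1  |  0  |  0  |  0  || 1 | 1
 0  |  1  |  1  |  1  || 1 | 1
 0  |  1  |  1  |  0  || 0 | 0
 0  |  1  |  0  |  1  || 0 | 0
 0  |  1  |  0  |  0  || 1 | 1
 0  |  0  |  1  |  1  || 1 | 1
 0  |  0  |  1  |  0  || 0 | 0
 0  |  0  |  0  |  1  || 0 | 0
 0  |  0  |  0  |  0  || 1 | 1
In every row where φ is true, ψ is also true, so φ ⊨ ψ.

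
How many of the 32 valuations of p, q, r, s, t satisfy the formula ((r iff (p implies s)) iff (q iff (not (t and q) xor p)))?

p  q  r  s  t  |  φ
1  1  1  1  1  |  1
1  1  1  1  0  |  0
1  1  1  0  1  |  0
1  1  1  0  0  |  1
1  1  0  1  1  |  0
1  1  0  1  0  |  1
1  1  0  0  1  |  1
1  1  0  0  0  |  0
1  0  1  1  1  |  1
1  0  1  1  0  |  1
1  0  1  0  1  |  0
1  0  1  0  0  |  0
1  0  0  1  1  |  0
1  0  0  1  0  |  0
1  0  0  0  1  |  1
1  0  0  0  0  |  1
0  1  1  1  1  |  0
0  1  1  1  0  |  1
0  1  1  0  1  |  0
0  1  1  0  0  |  1
0  1  0  1  1  |  1
0  1  0  1  0  |  0
0  1  0  0  1  |  1
0  1  0  0  0  |  0
0  0  1  1  1  |  0
0  0  1  1  0  |  0
0  0  1  0  1  |  0
0  0  1  0  0  |  0
0  0  0  1  1  |  1
0  0  0  1  0  |  1
0  0  0  0  1  |  1
0  0  0  0  0  |  1
The formula is true on 16 of the 32 rows.

16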